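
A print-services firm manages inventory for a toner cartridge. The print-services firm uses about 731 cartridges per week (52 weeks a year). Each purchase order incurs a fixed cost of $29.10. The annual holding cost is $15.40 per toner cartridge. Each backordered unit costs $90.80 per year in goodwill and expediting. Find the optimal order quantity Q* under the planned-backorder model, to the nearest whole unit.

Q* ≈ 410 cartridges

Annual demand D = 731 × 52 = 38,012.
With planned backorders, Q* = √(2DS/H) · √((H+B)/B).
√(2DS/H) = √(2 × 38,012 × 29.1 / 15.4) = 379.019.
√((H+B)/B) = √((15.4+90.8)/90.8) = 1.0815.
Q* ≈ 409.903.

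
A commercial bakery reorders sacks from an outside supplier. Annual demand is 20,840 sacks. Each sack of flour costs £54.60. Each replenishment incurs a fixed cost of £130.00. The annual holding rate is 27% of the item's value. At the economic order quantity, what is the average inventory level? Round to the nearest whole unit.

Holding cost H = 0.27 × £54.60 = £14.7420 per unit per year.
The optimal lot size = √(2DS/H) = √(2 × 20,840 × 130 / 14.742) ≈ 606.26.
Average inventory = Q*/2 ≈ 606.26 / 2 = 303.129.

Average inventory ≈ 303 sacks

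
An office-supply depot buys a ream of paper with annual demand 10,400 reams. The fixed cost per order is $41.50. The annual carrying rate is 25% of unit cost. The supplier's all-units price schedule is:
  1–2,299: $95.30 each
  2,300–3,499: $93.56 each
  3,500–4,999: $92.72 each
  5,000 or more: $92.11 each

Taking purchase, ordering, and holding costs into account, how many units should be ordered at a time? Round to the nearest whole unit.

Q* ≈ 190 reams

Holding cost per unit per year at price C is H = 0.25·C.
Candidates are each tier's EOQ (if it falls in that tier) and each price-break quantity.
EOQ at $95.30 = 190.3 (feasible in tier 1): TC = 10,400×$95.30 + (10,400/190.3)×41.5 + (190.3/2)×0.25×$95.30 = $995,654.95.
EOQ at $93.56 = 192.1 < 2300, so use break Q=2300: TC = 10,400×$93.56 + (10,400/2300.0)×41.5 + (2300.0/2)×0.25×$93.56 = $1,000,110.15.
EOQ at $92.72 = 193.0 < 3500, so use break Q=3500: TC = 10,400×$92.72 + (10,400/3500.0)×41.5 + (3500.0/2)×0.25×$92.72 = $1,004,976.31.
EOQ at $92.11 = 193.6 < 5000, so use break Q=5000: TC = 10,400×$92.11 + (10,400/5000.0)×41.5 + (5000.0/2)×0.25×$92.11 = $1,015,599.07.
Lowest total cost is $995,654.95 at Q = 190.3.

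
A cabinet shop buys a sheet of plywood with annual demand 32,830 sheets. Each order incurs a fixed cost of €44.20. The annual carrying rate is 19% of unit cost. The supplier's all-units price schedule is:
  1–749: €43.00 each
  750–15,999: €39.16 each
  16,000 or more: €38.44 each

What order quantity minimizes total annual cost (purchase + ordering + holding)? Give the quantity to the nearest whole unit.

Holding cost per unit per year at price C is H = 0.19·C.
Candidates are each tier's EOQ (if it falls in that tier) and each price-break quantity.
EOQ at €43.00 = 596.0 (feasible in tier 1): TC = 32,830×€43.00 + (32,830/596.0)×44.2 + (596.0/2)×0.19×€43.00 = €1,416,559.37.
EOQ at €39.16 = 624.5 < 750, so use break Q=750: TC = 32,830×€39.16 + (32,830/750.0)×44.2 + (750.0/2)×0.19×€39.16 = €1,290,347.73.
EOQ at €38.44 = 630.4 < 16000, so use break Q=16000: TC = 32,830×€38.44 + (32,830/16000.0)×44.2 + (16000.0/2)×0.19×€38.44 = €1,320,504.69.
Lowest total cost is €1,290,347.73 at Q = 750.0.

Q* ≈ 750 sheets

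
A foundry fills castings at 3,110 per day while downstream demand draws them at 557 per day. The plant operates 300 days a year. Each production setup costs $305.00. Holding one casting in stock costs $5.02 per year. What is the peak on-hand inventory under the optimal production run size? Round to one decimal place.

I_max ≈ 4,082.7 castings

Annual demand D = 557 × 300 = 167,100.
Production build-up factor (1 − d/p) = 1 − 557/3,110 = 0.8209.
Q* = √(2DS / (H(1 − d/p))) = √(2 × 167,100 × 305 / (5.02 × 0.8209)).
= √(101,931,000 / 4.1209) ≈ 4973.431.
Maximum inventory = Q*(1 − d/p) = 4973.431 × 0.8209 ≈ 4082.691.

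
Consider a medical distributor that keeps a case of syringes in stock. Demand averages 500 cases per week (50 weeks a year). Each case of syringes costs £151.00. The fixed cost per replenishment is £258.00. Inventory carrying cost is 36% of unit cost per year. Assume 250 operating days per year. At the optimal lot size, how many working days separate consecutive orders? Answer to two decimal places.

Annual demand D = 500 × 50 = 25,000.
Holding cost H = 0.36 × £151.00 = £54.3600 per unit per year.
The optimal lot size = √(2DS/H) = √(2 × 25,000 × 258 / 54.36) ≈ 487.14.
Cycle time = Q*/D × 250 = 487.14 / 25,000 × 250 ≈ 4.871 days.

T ≈ 4.87 days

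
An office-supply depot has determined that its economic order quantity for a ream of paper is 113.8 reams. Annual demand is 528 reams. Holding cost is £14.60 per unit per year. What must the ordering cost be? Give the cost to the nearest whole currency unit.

Invert the EOQ relation Q*² = 2DS/H.
From Q* = √(2DS/H): S = Q*²H / (2D) = 113.8² × 14.6 / (2 × 528) = 179.0496.

S ≈ £179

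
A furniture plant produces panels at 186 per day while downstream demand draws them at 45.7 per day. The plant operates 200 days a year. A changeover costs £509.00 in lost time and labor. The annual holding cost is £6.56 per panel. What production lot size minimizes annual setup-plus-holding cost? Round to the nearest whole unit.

Q* ≈ 1,371 panels

Annual demand D = 45.7 × 200 = 9,140.
Production build-up factor (1 − d/p) = 1 − 45.7/186 = 0.7543.
Q* = √(2DS / (H(1 − d/p))) = √(2 × 9,140 × 509 / (6.56 × 0.7543)).
= √(9,304,520 / 4.9482) ≈ 1371.269.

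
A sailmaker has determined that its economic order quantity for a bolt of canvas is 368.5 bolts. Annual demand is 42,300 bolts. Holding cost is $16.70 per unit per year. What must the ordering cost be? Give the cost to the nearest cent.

Squaring Q* = √(2DS/H) gives Q*² = 2DS/H.
From Q* = √(2DS/H): S = Q*²H / (2D) = 368.5² × 16.7 / (2 × 42,300) = 26.8053.

S ≈ $26.81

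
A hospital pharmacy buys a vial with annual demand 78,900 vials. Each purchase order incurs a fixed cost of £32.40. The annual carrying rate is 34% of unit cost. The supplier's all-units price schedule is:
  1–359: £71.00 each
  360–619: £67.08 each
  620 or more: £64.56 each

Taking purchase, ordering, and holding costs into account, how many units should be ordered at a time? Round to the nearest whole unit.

Holding cost per unit per year at price C is H = 0.34·C.
For each price level, check whether its EOQ is feasible; otherwise the best quantity at that price is the breakpoint.
Tier 1 (£71.00): EOQ = 460.2 exceeds tier's upper bound 359, so this tier is dominated.
EOQ at £67.08 = 473.5 (feasible in tier 2): TC = 78,900×£67.08 + (78,900/473.5)×32.4 + (473.5/2)×0.34×£67.08 = £5,303,410.46.
EOQ at £64.56 = 482.6 < 620, so use break Q=620: TC = 78,900×£64.56 + (78,900/620.0)×32.4 + (620.0/2)×0.34×£64.56 = £5,104,711.79.
Lowest total cost is £5,104,711.79 at Q = 620.0.

Q* ≈ 620 vials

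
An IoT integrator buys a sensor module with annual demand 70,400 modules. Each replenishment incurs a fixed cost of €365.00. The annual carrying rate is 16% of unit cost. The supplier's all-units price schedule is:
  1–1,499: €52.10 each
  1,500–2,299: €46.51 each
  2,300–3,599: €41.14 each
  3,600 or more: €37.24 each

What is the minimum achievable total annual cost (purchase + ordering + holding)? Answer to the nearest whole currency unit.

TC* ≈ €2,639,559

Holding cost per unit per year at price C is H = 0.16·C.
For each price level, check whether its EOQ is feasible; otherwise the best quantity at that price is the breakpoint.
Tier 1 (€52.10): EOQ = 2483.0 exceeds tier's upper bound 1499, so this tier is dominated.
Tier 2 (€46.51): EOQ = 2627.9 exceeds tier's upper bound 2299, so this tier is dominated.
EOQ at €41.14 = 2794.2 (feasible in tier 3): TC = 70,400×€41.14 + (70,400/2794.2)×365 + (2794.2/2)×0.16×€41.14 = €2,914,648.46.
EOQ at €37.24 = 2936.9 < 3600, so use break Q=3600: TC = 70,400×€37.24 + (70,400/3600.0)×365 + (3600.0/2)×0.16×€37.24 = €2,639,558.90.
Lowest total cost among the candidates is at Q = 3600.0.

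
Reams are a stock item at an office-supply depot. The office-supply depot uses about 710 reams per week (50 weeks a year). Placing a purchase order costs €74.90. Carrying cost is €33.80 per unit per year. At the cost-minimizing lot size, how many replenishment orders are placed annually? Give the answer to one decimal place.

Annual demand D = 710 × 50 = 35,500.
EOQ = √(2DS/H) = √(2 × 35,500 × 74.9 / 33.8) ≈ 396.65.
Orders per year = D / Q* = 35,500 / 396.65 ≈ 89.499.

N ≈ 89.5 orders per year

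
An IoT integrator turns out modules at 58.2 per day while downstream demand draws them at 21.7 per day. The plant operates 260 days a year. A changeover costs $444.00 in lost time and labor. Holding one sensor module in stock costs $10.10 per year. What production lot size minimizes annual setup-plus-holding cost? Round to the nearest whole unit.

Annual demand D = 21.7 × 260 = 5,642.
Production build-up factor (1 − d/p) = 1 − 21.7/58.2 = 0.6271.
Q* = √(2DS / (H(1 − d/p))) = √(2 × 5,642 × 444 / (10.1 × 0.6271)).
= √(5,010,096 / 6.3342) ≈ 889.360.

Q* ≈ 889 modules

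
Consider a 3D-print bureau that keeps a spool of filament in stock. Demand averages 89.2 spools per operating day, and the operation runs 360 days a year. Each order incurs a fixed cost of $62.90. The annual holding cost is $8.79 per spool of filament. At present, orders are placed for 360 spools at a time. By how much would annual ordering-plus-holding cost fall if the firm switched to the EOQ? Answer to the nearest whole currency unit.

Extra cost ≈ $1,234 per year

Annual demand D = 89.2 × 360 = 32,112.
EOQ = √(2DS/H) = √(2 × 32,112 × 62.9 / 8.79) ≈ 677.92.
Cost at Q* = (D/Q*)S + (Q*/2)H = √(2DSH) ≈ $5,958.93.
Cost at Q = 360: (32,112/360)×62.9 + (360/2)×8.79 = $5,610.68 + $1,582.20 = $7,192.88.
Excess = $7,192.88 − $5,958.93 = $1,233.95.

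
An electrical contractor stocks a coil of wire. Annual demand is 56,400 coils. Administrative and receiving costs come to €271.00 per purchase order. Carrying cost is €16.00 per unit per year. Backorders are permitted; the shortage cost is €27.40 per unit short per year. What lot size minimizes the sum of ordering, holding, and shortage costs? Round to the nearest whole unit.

Q* ≈ 1,740 coils

With planned backorders, Q* = √(2DS/H) · √((H+B)/B).
√(2DS/H) = √(2 × 56,400 × 271 / 16) = 1382.226.
√((H+B)/B) = √((16+27.4)/27.4) = 1.2585.
Q* ≈ 1739.598.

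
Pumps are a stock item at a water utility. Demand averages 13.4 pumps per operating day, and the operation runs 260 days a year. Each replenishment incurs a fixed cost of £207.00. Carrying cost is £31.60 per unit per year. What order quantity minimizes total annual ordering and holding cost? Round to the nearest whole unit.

Annual demand D = 13.4 × 260 = 3,484.
EOQ = √(2DS / H) = √(2 × 3,484 × 207 / 31.6).
= √(1,442,376 / 31.6) = √45,644.8101 ≈ 213.646.

Q* ≈ 214 pumps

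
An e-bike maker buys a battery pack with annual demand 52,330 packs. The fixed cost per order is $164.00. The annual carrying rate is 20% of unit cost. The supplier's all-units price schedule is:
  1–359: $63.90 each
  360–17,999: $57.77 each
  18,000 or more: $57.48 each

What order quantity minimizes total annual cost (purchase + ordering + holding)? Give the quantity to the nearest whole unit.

Holding cost per unit per year at price C is H = 0.20·C.
For each price level, check whether its EOQ is feasible; otherwise the best quantity at that price is the breakpoint.
Tier 1 ($63.90): EOQ = 1158.9 exceeds tier's upper bound 359, so this tier is dominated.
EOQ at $57.77 = 1218.8 (feasible in tier 2): TC = 52,330×$57.77 + (52,330/1218.8)×164 + (1218.8/2)×0.20×$57.77 = $3,037,186.56.
EOQ at $57.48 = 1221.9 < 18000, so use break Q=18000: TC = 52,330×$57.48 + (52,330/18000.0)×164 + (18000.0/2)×0.20×$57.48 = $3,111,869.18.
Lowest total cost is $3,037,186.56 at Q = 1218.8.

Q* ≈ 1,219 packs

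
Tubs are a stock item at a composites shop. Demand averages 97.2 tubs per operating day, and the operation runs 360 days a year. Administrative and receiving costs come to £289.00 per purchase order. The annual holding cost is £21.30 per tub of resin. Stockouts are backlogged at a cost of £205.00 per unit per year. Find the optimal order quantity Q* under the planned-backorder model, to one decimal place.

Annual demand D = 97.2 × 360 = 34,992.
With planned backorders, Q* = √(2DS/H) · √((H+B)/B).
√(2DS/H) = √(2 × 34,992 × 289 / 21.3) = 974.448.
√((H+B)/B) = √((21.3+205)/205) = 1.0507.
Q* ≈ 1023.821.

Q* ≈ 1,023.8 tubs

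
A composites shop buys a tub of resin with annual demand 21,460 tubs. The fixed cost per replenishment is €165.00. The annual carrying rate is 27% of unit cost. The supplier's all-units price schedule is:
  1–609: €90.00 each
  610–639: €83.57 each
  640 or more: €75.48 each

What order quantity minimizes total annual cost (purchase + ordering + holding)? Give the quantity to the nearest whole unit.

Holding cost per unit per year at price C is H = 0.27·C.
Evaluate total cost at each tier's feasible EOQ or, if the EOQ is below the tier, at the tier's minimum quantity.
EOQ at €90.00 = 539.8 (feasible in tier 1): TC = 21,460×€90.00 + (21,460/539.8)×165 + (539.8/2)×0.27×€90.00 = €1,944,518.22.
EOQ at €83.57 = 560.2 < 610, so use break Q=610: TC = 21,460×€83.57 + (21,460/610.0)×165 + (610.0/2)×0.27×€83.57 = €1,806,098.94.
EOQ at €75.48 = 589.5 < 640, so use break Q=640: TC = 21,460×€75.48 + (21,460/640.0)×165 + (640.0/2)×0.27×€75.48 = €1,631,854.93.
Lowest total cost is €1,631,854.93 at Q = 640.0.

Q* ≈ 640 tubs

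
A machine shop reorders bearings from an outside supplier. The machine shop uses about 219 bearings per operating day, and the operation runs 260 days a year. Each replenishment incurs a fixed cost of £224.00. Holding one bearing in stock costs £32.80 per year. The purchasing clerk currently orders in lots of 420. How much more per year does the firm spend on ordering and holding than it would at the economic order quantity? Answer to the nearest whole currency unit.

Annual demand D = 219 × 260 = 56,940.
EOQ = √(2DS/H) = √(2 × 56,940 × 224 / 32.8) ≈ 881.88.
Cost at Q* = (D/Q*)S + (Q*/2)H = √(2DSH) ≈ £28,925.75.
Cost at Q = 420: (56,940/420)×224 + (420/2)×32.8 = £30,368.00 + £6,888.00 = £37,256.00.
Excess = £37,256.00 − £28,925.75 = £8,330.25.

Extra cost ≈ £8,330 per year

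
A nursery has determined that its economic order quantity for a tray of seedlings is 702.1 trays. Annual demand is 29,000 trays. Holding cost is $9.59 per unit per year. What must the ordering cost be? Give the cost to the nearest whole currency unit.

S ≈ $82

Squaring Q* = √(2DS/H) gives Q*² = 2DS/H.
From Q* = √(2DS/H): S = Q*²H / (2D) = 702.1² × 9.59 / (2 × 29,000) = 81.5058.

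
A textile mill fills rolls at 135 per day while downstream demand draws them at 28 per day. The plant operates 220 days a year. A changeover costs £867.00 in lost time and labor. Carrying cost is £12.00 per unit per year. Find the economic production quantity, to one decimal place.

Q* ≈ 1,059.7 rolls

Annual demand D = 28 × 220 = 6,160.
Production build-up factor (1 − d/p) = 1 − 28/135 = 0.7926.
Q* = √(2DS / (H(1 − d/p))) = √(2 × 6,160 × 867 / (12 × 0.7926)).
= √(10,681,440 / 9.5111) ≈ 1059.740.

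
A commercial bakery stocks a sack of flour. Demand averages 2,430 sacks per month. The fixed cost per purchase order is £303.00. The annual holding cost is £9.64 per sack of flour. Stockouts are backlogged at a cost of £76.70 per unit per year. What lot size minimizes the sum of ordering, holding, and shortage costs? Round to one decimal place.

Q* ≈ 1,436.5 sacks

Annual demand D = 2,430 × 12 = 29,160.
With planned backorders, Q* = √(2DS/H) · √((H+B)/B).
√(2DS/H) = √(2 × 29,160 × 303 / 9.64) = 1353.915.
√((H+B)/B) = √((9.64+76.7)/76.7) = 1.0610.
Q* ≈ 1436.481.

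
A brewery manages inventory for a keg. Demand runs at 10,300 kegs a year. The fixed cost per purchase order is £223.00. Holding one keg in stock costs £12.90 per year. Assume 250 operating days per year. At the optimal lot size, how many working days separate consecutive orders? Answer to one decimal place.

EOQ = √(2DS/H) = √(2 × 10,300 × 223 / 12.9) ≈ 596.75.
Cycle time = Q*/D × 250 = 596.75 / 10,300 × 250 ≈ 14.484 days.

T ≈ 14.5 days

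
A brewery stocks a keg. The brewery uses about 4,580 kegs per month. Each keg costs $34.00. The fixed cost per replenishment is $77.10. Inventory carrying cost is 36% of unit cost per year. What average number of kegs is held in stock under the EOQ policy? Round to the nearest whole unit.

Average inventory ≈ 416 kegs

Annual demand D = 4,580 × 12 = 54,960.
Holding cost H = 0.36 × $34.00 = $12.2400 per unit per year.
The optimal lot size = √(2DS/H) = √(2 × 54,960 × 77.1 / 12.24) ≈ 832.10.
Average inventory = Q*/2 ≈ 832.10 / 2 = 416.049.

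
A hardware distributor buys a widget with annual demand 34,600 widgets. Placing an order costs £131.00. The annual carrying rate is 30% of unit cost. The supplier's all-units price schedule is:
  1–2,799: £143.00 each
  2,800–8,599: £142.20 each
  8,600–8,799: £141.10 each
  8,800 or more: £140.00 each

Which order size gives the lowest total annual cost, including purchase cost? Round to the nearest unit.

Holding cost per unit per year at price C is H = 0.30·C.
For each price level, check whether its EOQ is feasible; otherwise the best quantity at that price is the breakpoint.
EOQ at £143.00 = 459.7 (feasible in tier 1): TC = 34,600×£143.00 + (34,600/459.7)×131 + (459.7/2)×0.30×£143.00 = £4,967,520.47.
EOQ at £142.20 = 461.0 < 2800, so use break Q=2800: TC = 34,600×£142.20 + (34,600/2800.0)×131 + (2800.0/2)×0.30×£142.20 = £4,981,462.79.
EOQ at £141.10 = 462.8 < 8600, so use break Q=8600: TC = 34,600×£141.10 + (34,600/8600.0)×131 + (8600.0/2)×0.30×£141.10 = £5,064,606.05.
EOQ at £140.00 = 464.6 < 8800, so use break Q=8800: TC = 34,600×£140.00 + (34,600/8800.0)×131 + (8800.0/2)×0.30×£140.00 = £5,029,315.07.
Lowest total cost is £4,967,520.47 at Q = 459.7.

Q* ≈ 460 widgets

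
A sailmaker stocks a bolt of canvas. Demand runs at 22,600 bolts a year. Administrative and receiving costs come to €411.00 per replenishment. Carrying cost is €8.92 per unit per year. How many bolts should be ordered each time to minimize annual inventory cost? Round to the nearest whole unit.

Q* ≈ 1,443 bolts

EOQ = √(2DS / H) = √(2 × 22,600 × 411 / 8.92).
= √(18,577,200 / 8.92) = √2,082,645.7399 ≈ 1443.137.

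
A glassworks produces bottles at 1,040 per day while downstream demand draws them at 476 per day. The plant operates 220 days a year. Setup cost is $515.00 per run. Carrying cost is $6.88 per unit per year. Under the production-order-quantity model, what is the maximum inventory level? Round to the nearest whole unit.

I_max ≈ 2,916 bottles

Annual demand D = 476 × 220 = 104,720.
Production build-up factor (1 − d/p) = 1 − 476/1,040 = 0.5423.
Q* = √(2DS / (H(1 − d/p))) = √(2 × 104,720 × 515 / (6.88 × 0.5423)).
= √(107,861,600 / 3.7311) ≈ 5376.706.
Maximum inventory = Q*(1 − d/p) = 5376.706 × 0.5423 ≈ 2915.829.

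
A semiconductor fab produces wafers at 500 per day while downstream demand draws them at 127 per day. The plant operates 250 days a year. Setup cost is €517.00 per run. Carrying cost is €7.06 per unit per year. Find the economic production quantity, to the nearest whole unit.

Annual demand D = 127 × 250 = 31,750.
Production build-up factor (1 − d/p) = 1 − 127/500 = 0.7460.
Q* = √(2DS / (H(1 − d/p))) = √(2 × 31,750 × 517 / (7.06 × 0.7460)).
= √(32,829,500 / 5.2668) ≈ 2496.666.

Q* ≈ 2,497 wafers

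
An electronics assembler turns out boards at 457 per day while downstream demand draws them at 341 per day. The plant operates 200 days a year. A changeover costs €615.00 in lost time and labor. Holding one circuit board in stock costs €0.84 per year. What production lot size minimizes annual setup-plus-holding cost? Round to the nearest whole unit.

Annual demand D = 341 × 200 = 68,200.
Production build-up factor (1 − d/p) = 1 − 341/457 = 0.2538.
Q* = √(2DS / (H(1 − d/p))) = √(2 × 68,200 × 615 / (0.84 × 0.2538)).
= √(83,886,000 / 0.2132) ≈ 19835.091.

Q* ≈ 19,835 boards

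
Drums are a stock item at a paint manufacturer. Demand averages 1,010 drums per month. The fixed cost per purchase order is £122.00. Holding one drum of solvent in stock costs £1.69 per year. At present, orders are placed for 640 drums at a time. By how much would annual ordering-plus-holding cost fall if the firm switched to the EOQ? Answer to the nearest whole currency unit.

Extra cost ≈ £616 per year

Annual demand D = 1,010 × 12 = 12,120.
EOQ = √(2DS/H) = √(2 × 12,120 × 122 / 1.69) ≈ 1322.83.
Cost at Q* = (D/Q*)S + (Q*/2)H = √(2DSH) ≈ £2,235.58.
Cost at Q = 640: (12,120/640)×122 + (640/2)×1.69 = £2,310.38 + £540.80 = £2,851.18.
Excess = £2,851.18 − £2,235.58 = £615.60.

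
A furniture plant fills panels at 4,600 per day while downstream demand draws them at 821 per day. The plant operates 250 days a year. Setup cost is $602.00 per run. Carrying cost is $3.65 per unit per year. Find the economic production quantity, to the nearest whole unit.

Q* ≈ 9,078 panels

Annual demand D = 821 × 250 = 205,250.
Production build-up factor (1 − d/p) = 1 − 821/4,600 = 0.8215.
Q* = √(2DS / (H(1 − d/p))) = √(2 × 205,250 × 602 / (3.65 × 0.8215)).
= √(247,121,000 / 2.9986) ≈ 9078.182.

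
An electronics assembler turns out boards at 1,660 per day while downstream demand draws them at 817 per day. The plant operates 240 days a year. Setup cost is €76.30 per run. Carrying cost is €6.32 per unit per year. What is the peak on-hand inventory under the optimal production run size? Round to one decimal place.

I_max ≈ 1,550.6 boards

Annual demand D = 817 × 240 = 196,080.
Production build-up factor (1 − d/p) = 1 − 817/1,660 = 0.5078.
Q* = √(2DS / (H(1 − d/p))) = √(2 × 196,080 × 76.3 / (6.32 × 0.5078)).
= √(29,921,808 / 3.2095) ≈ 3053.343.
Maximum inventory = Q*(1 − d/p) = 3053.343 × 0.5078 ≈ 1550.583.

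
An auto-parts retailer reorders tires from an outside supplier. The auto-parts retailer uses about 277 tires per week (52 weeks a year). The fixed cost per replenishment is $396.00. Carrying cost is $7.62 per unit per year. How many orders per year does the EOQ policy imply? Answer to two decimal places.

Annual demand D = 277 × 52 = 14,404.
EOQ = √(2DS/H) = √(2 × 14,404 × 396 / 7.62) ≈ 1223.56.
Orders per year = D / Q* = 14,404 / 1223.56 ≈ 11.772.

N ≈ 11.77 orders per year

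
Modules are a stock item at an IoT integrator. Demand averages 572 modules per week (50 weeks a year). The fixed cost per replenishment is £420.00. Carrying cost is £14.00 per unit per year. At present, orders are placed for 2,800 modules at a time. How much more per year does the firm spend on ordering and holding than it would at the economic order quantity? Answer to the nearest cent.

Annual demand D = 572 × 50 = 28,600.
EOQ = √(2DS/H) = √(2 × 28,600 × 420 / 14) ≈ 1309.96.
Cost at Q* = (D/Q*)S + (Q*/2)H = √(2DSH) ≈ £18,339.47.
Cost at Q = 2,800: (28,600/2,800)×420 + (2,800/2)×14 = £4,290.00 + £19,600.00 = £23,890.00.
Excess = £23,890.00 − £18,339.47 = £5,550.53.

Extra cost ≈ £5,550.53 per year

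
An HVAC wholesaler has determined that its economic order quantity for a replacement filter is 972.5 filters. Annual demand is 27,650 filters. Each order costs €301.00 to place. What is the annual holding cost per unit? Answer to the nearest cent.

The basic EOQ model gives Q* = √(2DS/H); rearrange for the unknown.
From Q* = √(2DS/H): H = 2DS / Q*² = 2 × 27,650 × 301 / 972.5² = 17.6000.

H ≈ €17.60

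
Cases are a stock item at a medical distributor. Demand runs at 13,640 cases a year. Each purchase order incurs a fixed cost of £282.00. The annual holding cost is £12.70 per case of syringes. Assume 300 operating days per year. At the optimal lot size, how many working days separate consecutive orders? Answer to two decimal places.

The optimal lot size = √(2DS/H) = √(2 × 13,640 × 282 / 12.7) ≈ 778.30.
Cycle time = Q*/D × 300 = 778.30 / 13,640 × 300 ≈ 17.118 days.

T ≈ 17.12 days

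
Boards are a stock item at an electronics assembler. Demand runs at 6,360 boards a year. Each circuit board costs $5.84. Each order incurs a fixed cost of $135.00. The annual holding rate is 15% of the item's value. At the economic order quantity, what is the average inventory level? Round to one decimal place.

Holding cost H = 0.15 × $5.84 = $0.8760 per unit per year.
EOQ = √(2DS/H) = √(2 × 6,360 × 135 / 0.876) ≈ 1400.10.
Average inventory = Q*/2 ≈ 1400.10 / 2 = 700.049.

Average inventory ≈ 700.0 boards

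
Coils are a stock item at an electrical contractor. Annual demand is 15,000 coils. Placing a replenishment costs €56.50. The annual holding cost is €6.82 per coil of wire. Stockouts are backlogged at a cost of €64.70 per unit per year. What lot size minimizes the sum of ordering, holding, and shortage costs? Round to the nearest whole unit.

With planned backorders, Q* = √(2DS/H) · √((H+B)/B).
√(2DS/H) = √(2 × 15,000 × 56.5 / 6.82) = 498.532.
√((H+B)/B) = √((6.82+64.7)/64.7) = 1.0514.
Q* ≈ 524.148.

Q* ≈ 524 coils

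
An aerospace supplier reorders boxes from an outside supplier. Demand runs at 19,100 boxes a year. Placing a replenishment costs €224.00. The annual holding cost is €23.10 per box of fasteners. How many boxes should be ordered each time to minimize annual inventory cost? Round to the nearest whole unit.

Q* ≈ 609 boxes

EOQ = √(2DS / H) = √(2 × 19,100 × 224 / 23.1).
= √(8,556,800 / 23.1) = √370,424.2424 ≈ 608.625.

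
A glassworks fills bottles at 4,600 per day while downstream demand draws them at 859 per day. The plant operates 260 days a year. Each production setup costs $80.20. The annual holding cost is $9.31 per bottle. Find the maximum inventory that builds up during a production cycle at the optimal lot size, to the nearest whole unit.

I_max ≈ 1,769 bottles

Annual demand D = 859 × 260 = 223,340.
Production build-up factor (1 − d/p) = 1 − 859/4,600 = 0.8133.
Q* = √(2DS / (H(1 − d/p))) = √(2 × 223,340 × 80.2 / (9.31 × 0.8133)).
= √(35,823,736 / 7.5715) ≈ 2175.182.
Maximum inventory = Q*(1 − d/p) = 2175.182 × 0.8133 ≈ 1768.991.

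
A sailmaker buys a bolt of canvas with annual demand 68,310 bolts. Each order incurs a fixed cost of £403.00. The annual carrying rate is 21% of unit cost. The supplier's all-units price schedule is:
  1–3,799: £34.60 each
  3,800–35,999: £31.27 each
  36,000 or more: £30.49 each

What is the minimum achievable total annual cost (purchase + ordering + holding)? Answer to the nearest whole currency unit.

Holding cost per unit per year at price C is H = 0.21·C.
For each price level, check whether its EOQ is feasible; otherwise the best quantity at that price is the breakpoint.
EOQ at £34.60 = 2752.7 (feasible in tier 1): TC = 68,310×£34.60 + (68,310/2752.7)×403 + (2752.7/2)×0.21×£34.60 = £2,383,527.26.
EOQ at £31.27 = 2895.6 < 3800, so use break Q=3800: TC = 68,310×£31.27 + (68,310/3800.0)×403 + (3800.0/2)×0.21×£31.27 = £2,155,774.89.
EOQ at £30.49 = 2932.4 < 36000, so use break Q=36000: TC = 68,310×£30.49 + (68,310/36000.0)×403 + (36000.0/2)×0.21×£30.49 = £2,198,788.79.
Lowest total cost among the candidates is at Q = 3800.0.

TC* ≈ £2,155,775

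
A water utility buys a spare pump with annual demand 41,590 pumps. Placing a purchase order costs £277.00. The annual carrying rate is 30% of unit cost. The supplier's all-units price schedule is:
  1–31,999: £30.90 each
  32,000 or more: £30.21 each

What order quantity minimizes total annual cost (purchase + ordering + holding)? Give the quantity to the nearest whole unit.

Holding cost per unit per year at price C is H = 0.30·C.
Evaluate total cost at each tier's feasible EOQ or, if the EOQ is below the tier, at the tier's minimum quantity.
EOQ at £30.90 = 1576.6 (feasible in tier 1): TC = 41,590×£30.90 + (41,590/1576.6)×277 + (1576.6/2)×0.30×£30.90 = £1,299,745.68.
EOQ at £30.21 = 1594.5 < 32000, so use break Q=32000: TC = 41,590×£30.21 + (41,590/32000.0)×277 + (32000.0/2)×0.30×£30.21 = £1,401,801.91.
Lowest total cost is £1,299,745.68 at Q = 1576.6.

Q* ≈ 1,577 pumps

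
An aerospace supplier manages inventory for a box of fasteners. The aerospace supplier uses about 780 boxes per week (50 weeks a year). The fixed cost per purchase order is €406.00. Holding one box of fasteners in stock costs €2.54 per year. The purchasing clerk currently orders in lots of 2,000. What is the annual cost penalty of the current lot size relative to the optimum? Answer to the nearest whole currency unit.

Extra cost ≈ €1,488 per year

Annual demand D = 780 × 50 = 39,000.
EOQ = √(2DS/H) = √(2 × 39,000 × 406 / 2.54) ≈ 3530.97.
Cost at Q* = (D/Q*)S + (Q*/2)H = √(2DSH) ≈ €8,968.65.
Cost at Q = 2,000: (39,000/2,000)×406 + (2,000/2)×2.54 = €7,917.00 + €2,540.00 = €10,457.00.
Excess = €10,457.00 − €8,968.65 = €1,488.35.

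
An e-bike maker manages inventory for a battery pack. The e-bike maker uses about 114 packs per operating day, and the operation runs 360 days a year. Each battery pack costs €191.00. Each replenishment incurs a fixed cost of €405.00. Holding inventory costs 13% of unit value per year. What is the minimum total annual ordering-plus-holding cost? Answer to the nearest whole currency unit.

Annual demand D = 114 × 360 = 41,040.
Holding cost H = 0.13 × €191.00 = €24.8300 per unit per year.
Q* = √(2DS/H) = √(2 × 41,040 × 405 / 24.83) ≈ 1157.07.
At Q*, ordering cost (D/Q*)S equals holding cost (Q*/2)H, each = √(DSH/2).
Minimum total = √(2DSH) = √(2 × 41,040 × 405 × 24.83) ≈ 28729.929.

TC* ≈ €28,730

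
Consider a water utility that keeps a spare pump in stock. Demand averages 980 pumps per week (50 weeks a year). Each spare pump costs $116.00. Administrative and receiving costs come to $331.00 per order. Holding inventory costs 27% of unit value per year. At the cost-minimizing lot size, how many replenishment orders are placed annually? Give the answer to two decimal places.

N ≈ 48.15 orders per year

Annual demand D = 980 × 50 = 49,000.
Holding cost H = 0.27 × $116.00 = $31.3200 per unit per year.
The optimal lot size = √(2DS/H) = √(2 × 49,000 × 331 / 31.32) ≈ 1017.69.
Orders per year = D / Q* = 49,000 / 1017.69 ≈ 48.148.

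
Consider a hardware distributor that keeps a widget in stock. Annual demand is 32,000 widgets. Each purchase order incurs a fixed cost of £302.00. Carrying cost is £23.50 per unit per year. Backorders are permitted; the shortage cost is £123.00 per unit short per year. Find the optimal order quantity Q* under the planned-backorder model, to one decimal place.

Q* ≈ 989.8 widgets

With planned backorders, Q* = √(2DS/H) · √((H+B)/B).
√(2DS/H) = √(2 × 32,000 × 302 / 23.5) = 906.900.
√((H+B)/B) = √((23.5+123)/123) = 1.0914.
Q* ≈ 989.751.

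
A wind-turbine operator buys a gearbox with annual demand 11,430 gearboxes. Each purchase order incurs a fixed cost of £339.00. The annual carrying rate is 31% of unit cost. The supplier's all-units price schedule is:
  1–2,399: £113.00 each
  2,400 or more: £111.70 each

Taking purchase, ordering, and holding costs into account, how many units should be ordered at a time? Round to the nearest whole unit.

Q* ≈ 470 gearboxes

Holding cost per unit per year at price C is H = 0.31·C.
Candidates are each tier's EOQ (if it falls in that tier) and each price-break quantity.
EOQ at £113.00 = 470.3 (feasible in tier 1): TC = 11,430×£113.00 + (11,430/470.3)×339 + (470.3/2)×0.31×£113.00 = £1,308,066.24.
EOQ at £111.70 = 473.1 < 2400, so use break Q=2400: TC = 11,430×£111.70 + (11,430/2400.0)×339 + (2400.0/2)×0.31×£111.70 = £1,319,897.89.
Lowest total cost is £1,308,066.24 at Q = 470.3.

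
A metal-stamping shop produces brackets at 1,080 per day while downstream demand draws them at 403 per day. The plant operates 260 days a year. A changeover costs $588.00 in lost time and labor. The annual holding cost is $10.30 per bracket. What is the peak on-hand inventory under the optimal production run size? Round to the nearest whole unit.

Annual demand D = 403 × 260 = 104,780.
Production build-up factor (1 − d/p) = 1 − 403/1,080 = 0.6269.
Q* = √(2DS / (H(1 − d/p))) = √(2 × 104,780 × 588 / (10.3 × 0.6269)).
= √(123,221,280 / 6.4566) ≈ 4368.595.
Maximum inventory = Q*(1 − d/p) = 4368.595 × 0.6269 ≈ 2738.462.

I_max ≈ 2,738 brackets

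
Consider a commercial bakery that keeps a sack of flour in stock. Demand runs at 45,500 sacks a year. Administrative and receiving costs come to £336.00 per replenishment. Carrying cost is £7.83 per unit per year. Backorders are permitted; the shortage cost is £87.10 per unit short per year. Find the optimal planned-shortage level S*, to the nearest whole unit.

S* ≈ 170 sacks

With planned backorders, Q* = √(2DS/H) · √((H+B)/B).
√(2DS/H) = √(2 × 45,500 × 336 / 7.83) = 1976.102.
√((H+B)/B) = √((7.83+87.1)/87.1) = 1.0440.
Q* ≈ 2063.014.
S* = Q* · H/(H+B) = 2063.014 × 7.83/94.93 ≈ 170.161.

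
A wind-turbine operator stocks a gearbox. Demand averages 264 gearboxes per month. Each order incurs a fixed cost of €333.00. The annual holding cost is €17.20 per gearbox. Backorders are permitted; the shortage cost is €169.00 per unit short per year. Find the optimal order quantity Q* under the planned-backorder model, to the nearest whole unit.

Annual demand D = 264 × 12 = 3,168.
With planned backorders, Q* = √(2DS/H) · √((H+B)/B).
√(2DS/H) = √(2 × 3,168 × 333 / 17.2) = 350.240.
√((H+B)/B) = √((17.2+169)/169) = 1.0497.
Q* ≈ 367.631.

Q* ≈ 368 gearboxes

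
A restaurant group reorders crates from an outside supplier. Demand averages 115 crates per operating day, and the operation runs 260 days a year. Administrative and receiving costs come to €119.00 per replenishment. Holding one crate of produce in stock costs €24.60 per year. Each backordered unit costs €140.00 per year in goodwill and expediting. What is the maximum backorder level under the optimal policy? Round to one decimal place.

Annual demand D = 115 × 260 = 29,900.
With planned backorders, Q* = √(2DS/H) · √((H+B)/B).
√(2DS/H) = √(2 × 29,900 × 119 / 24.6) = 537.844.
√((H+B)/B) = √((24.6+140)/140) = 1.0843.
Q* ≈ 583.186.
S* = Q* · H/(H+B) = 583.186 × 24.6/164.6 ≈ 87.159.

S* ≈ 87.2 crates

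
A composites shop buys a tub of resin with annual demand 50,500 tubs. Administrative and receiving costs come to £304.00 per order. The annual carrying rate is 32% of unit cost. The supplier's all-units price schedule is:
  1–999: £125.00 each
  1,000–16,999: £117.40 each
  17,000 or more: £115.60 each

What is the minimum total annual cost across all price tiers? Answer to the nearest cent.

TC* ≈ £5,962,836.00

Holding cost per unit per year at price C is H = 0.32·C.
Candidates are each tier's EOQ (if it falls in that tier) and each price-break quantity.
EOQ at £125.00 = 876.1 (feasible in tier 1): TC = 50,500×£125.00 + (50,500/876.1)×304 + (876.1/2)×0.32×£125.00 = £6,347,545.11.
EOQ at £117.40 = 904.0 < 1000, so use break Q=1000: TC = 50,500×£117.40 + (50,500/1000.0)×304 + (1000.0/2)×0.32×£117.40 = £5,962,836.00.
EOQ at £115.60 = 911.1 < 17000, so use break Q=17000: TC = 50,500×£115.60 + (50,500/17000.0)×304 + (17000.0/2)×0.32×£115.60 = £6,153,135.06.
Lowest total cost among the candidates is at Q = 1000.0.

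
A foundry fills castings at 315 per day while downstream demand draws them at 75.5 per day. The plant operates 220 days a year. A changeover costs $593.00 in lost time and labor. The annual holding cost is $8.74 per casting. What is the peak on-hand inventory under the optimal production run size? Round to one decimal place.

I_max ≈ 1,309.1 castings

Annual demand D = 75.5 × 220 = 16,610.
Production build-up factor (1 − d/p) = 1 − 75.5/315 = 0.7603.
Q* = √(2DS / (H(1 − d/p))) = √(2 × 16,610 × 593 / (8.74 × 0.7603)).
= √(19,699,460 / 6.6452) ≈ 1721.765.
Maximum inventory = Q*(1 − d/p) = 1721.765 × 0.7603 ≈ 1309.088.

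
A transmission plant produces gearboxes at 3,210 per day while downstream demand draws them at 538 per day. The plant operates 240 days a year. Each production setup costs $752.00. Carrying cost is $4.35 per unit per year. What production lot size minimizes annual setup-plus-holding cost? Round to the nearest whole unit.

Annual demand D = 538 × 240 = 129,120.
Production build-up factor (1 − d/p) = 1 − 538/3,210 = 0.8324.
Q* = √(2DS / (H(1 − d/p))) = √(2 × 129,120 × 752 / (4.35 × 0.8324)).
= √(194,196,480 / 3.6209) ≈ 7323.359.

Q* ≈ 7,323 gearboxes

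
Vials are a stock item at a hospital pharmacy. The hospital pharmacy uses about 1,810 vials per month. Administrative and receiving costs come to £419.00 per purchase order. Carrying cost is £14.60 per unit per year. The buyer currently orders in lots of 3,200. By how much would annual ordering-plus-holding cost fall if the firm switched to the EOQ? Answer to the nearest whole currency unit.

Annual demand D = 1,810 × 12 = 21,720.
EOQ = √(2DS/H) = √(2 × 21,720 × 419 / 14.6) ≈ 1116.54.
Cost at Q* = (D/Q*)S + (Q*/2)H = √(2DSH) ≈ £16,301.53.
Cost at Q = 3,200: (21,720/3,200)×419 + (3,200/2)×14.6 = £2,843.96 + £23,360.00 = £26,203.96.
Excess = £26,203.96 − £16,301.53 = £9,902.43.

Extra cost ≈ £9,902 per year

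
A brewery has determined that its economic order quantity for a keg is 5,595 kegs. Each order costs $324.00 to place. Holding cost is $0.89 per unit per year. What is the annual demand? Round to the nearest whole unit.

D ≈ 42,995 kegs per year

Squaring Q* = √(2DS/H) gives Q*² = 2DS/H.
From Q* = √(2DS/H): D = Q*²H / (2S) = 5,595² × 0.89 / (2 × 324) = 42994.726.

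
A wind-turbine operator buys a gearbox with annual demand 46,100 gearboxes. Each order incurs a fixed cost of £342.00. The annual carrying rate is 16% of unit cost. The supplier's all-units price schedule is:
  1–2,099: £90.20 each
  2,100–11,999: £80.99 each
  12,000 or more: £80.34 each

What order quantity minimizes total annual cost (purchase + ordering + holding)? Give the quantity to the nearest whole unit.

Holding cost per unit per year at price C is H = 0.16·C.
For each price level, check whether its EOQ is feasible; otherwise the best quantity at that price is the breakpoint.
EOQ at £90.20 = 1478.1 (feasible in tier 1): TC = 46,100×£90.20 + (46,100/1478.1)×342 + (1478.1/2)×0.16×£90.20 = £4,179,552.50.
EOQ at £80.99 = 1559.9 < 2100, so use break Q=2100: TC = 46,100×£80.99 + (46,100/2100.0)×342 + (2100.0/2)×0.16×£80.99 = £3,754,753.03.
EOQ at £80.34 = 1566.2 < 12000, so use break Q=12000: TC = 46,100×£80.34 + (46,100/12000.0)×342 + (12000.0/2)×0.16×£80.34 = £3,782,114.25.
Lowest total cost is £3,754,753.03 at Q = 2100.0.

Q* ≈ 2,100 gearboxes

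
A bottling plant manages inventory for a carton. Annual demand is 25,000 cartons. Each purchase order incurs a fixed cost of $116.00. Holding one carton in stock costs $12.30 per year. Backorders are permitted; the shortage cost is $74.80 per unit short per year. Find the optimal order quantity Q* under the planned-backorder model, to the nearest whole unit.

Q* ≈ 741 cartons

With planned backorders, Q* = √(2DS/H) · √((H+B)/B).
√(2DS/H) = √(2 × 25,000 × 116 / 12.3) = 686.691.
√((H+B)/B) = √((12.3+74.8)/74.8) = 1.0791.
Q* ≈ 741.003.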